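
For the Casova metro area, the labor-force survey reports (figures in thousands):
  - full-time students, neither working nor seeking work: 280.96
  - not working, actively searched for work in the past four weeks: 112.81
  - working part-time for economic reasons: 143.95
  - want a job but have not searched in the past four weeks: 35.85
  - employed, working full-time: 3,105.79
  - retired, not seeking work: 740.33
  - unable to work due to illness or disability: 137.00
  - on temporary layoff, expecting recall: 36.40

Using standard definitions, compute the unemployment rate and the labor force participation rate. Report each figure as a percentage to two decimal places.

Employed = 143.95 + 3,105.79 = 3,249.74 thousand (anyone who worked, including part-time for economic reasons, counts as employed).
Unemployed = 112.81 + 36.40 = 149.21 thousand (jobless and actively searching, or on temporary layoff).
Labor force = 3,249.74 + 149.21 = 3,398.95 thousand.
Not in labor force = 280.96 + 35.85 + 740.33 + 137.00 = 1,194.14 thousand (those not working and not actively searching are outside the labor force — including those who want a job but have given up searching).
Civilian working-age population = 3,398.95 + 1,194.14 = 4,593.09 thousand.
Unemployment rate = 149.21 / 3,398.95 = 4.39%.
Labor force participation rate = 3,398.95 / 4,593.09 = 74.00%.

Unemployment rate ≈ 4.39%; labor force participation rate ≈ 74.00%.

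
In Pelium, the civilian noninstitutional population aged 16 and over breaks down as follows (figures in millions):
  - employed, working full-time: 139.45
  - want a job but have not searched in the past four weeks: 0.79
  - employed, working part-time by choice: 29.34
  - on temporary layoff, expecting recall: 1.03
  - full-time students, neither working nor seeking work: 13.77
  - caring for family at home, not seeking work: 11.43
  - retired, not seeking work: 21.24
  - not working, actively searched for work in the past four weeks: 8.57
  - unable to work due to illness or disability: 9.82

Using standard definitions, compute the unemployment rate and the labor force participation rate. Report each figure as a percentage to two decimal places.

Unemployment rate ≈ 5.38%; labor force participation rate ≈ 75.77%.

Employed = 139.45 + 29.34 = 168.79 million.
Unemployed = 1.03 + 8.57 = 9.60 million (jobless and actively searching, or on temporary layoff).
Labor force = 168.79 + 9.60 = 178.39 million.
Not in labor force = 0.79 + 13.77 + 11.43 + 21.24 + 9.82 = 57.05 million (those not working and not actively searching are outside the labor force — including those who want a job but have given up searching).
Civilian working-age population = 178.39 + 57.05 = 235.44 million.
Unemployment rate = 9.60 / 178.39 = 5.38%.
Labor force participation rate = 178.39 / 235.44 = 75.77%.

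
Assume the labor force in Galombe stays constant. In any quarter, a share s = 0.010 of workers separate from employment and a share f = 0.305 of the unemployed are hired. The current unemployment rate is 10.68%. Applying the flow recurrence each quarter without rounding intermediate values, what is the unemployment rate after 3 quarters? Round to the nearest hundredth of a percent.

Unemployment rate after three quarters ≈ 5.59%.

With a fixed labor force, u_{t+1} = u_t + s·(1−u_t) − f·u_t = u_t·(1−s−f) + s.
Here 1−s−f = 0.685 and s = 0.010.
u_1 = 0.106800 × 0.685 + 0.010 = 0.083158.
u_2 = 0.083158 × 0.685 + 0.010 = 0.066963.
u_3 = 0.066963 × 0.685 + 0.010 = 0.055870.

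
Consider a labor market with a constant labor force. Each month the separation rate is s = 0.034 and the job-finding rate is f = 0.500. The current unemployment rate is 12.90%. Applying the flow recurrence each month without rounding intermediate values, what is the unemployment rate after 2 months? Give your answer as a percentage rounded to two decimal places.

With a fixed labor force, u_{t+1} = u_t + s·(1−u_t) − f·u_t = u_t·(1−s−f) + s.
Here 1−s−f = 0.466 and s = 0.034.
u_1 = 0.129000 × 0.466 + 0.034 = 0.094114.
u_2 = 0.094114 × 0.466 + 0.034 = 0.077857.

Unemployment rate after two months ≈ 7.79%.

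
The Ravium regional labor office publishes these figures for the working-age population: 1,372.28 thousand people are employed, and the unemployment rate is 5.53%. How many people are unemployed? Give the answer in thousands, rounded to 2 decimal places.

Let U be the number unemployed. The labor force is E + U, and U/(E+U) = 0.0553.
So U = 0.0553 × 1,372.28 / (1 − 0.0553) = 75.8871 / 0.9447 ≈ 80.33 thousand.

About 80.33 thousand are unemployed.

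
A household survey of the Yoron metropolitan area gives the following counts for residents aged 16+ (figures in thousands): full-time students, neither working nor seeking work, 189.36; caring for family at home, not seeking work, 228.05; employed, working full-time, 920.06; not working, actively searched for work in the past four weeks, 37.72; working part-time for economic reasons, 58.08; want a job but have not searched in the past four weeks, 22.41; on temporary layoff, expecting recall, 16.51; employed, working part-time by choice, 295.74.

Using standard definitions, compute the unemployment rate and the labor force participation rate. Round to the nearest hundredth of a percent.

Unemployment rate ≈ 4.08%; labor force participation rate ≈ 75.12%.

Employed = 920.06 + 58.08 + 295.74 = 1,273.88 thousand (anyone who worked, including part-time for economic reasons, counts as employed).
Unemployed = 37.72 + 16.51 = 54.23 thousand (jobless and actively searching, or on temporary layoff).
Labor force = 1,273.88 + 54.23 = 1,328.11 thousand.
Not in labor force = 189.36 + 228.05 + 22.41 = 439.82 thousand (those not working and not actively searching are outside the labor force — including those who want a job but have given up searching).
Civilian working-age population = 1,328.11 + 439.82 = 1,767.93 thousand.
Unemployment rate = 54.23 / 1,328.11 = 4.08%.
Labor force participation rate = 1,328.11 / 1,767.93 = 75.12%.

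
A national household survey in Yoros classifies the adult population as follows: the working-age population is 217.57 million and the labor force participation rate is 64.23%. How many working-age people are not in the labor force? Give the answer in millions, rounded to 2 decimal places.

About 77.82 million are not in the labor force.

Share not in the labor force = 1 − 0.6423 = 0.3577.
Not in labor force = 0.3577 × 217.57 ≈ 77.82 million.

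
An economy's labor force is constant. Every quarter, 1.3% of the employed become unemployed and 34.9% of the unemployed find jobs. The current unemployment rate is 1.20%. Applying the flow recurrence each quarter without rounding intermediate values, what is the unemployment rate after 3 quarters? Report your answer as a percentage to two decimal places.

With a fixed labor force, u_{t+1} = u_t + s·(1−u_t) − f·u_t = u_t·(1−s−f) + s.
Here 1−s−f = 0.638 and s = 0.013.
u_1 = 0.012000 × 0.638 + 0.013 = 0.020656.
u_2 = 0.020656 × 0.638 + 0.013 = 0.026179.
u_3 = 0.026179 × 0.638 + 0.013 = 0.029702.

Unemployment rate after three quarters ≈ 2.97%.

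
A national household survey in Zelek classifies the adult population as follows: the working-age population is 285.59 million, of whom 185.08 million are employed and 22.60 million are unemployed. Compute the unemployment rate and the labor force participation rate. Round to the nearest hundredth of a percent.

Labor force = employed + unemployed = 185.08 + 22.60 = 207.68 million.
Unemployment rate = 22.60 / 207.68 = 10.88%.
Labor force participation rate = 207.68 / 285.59 = 72.72%.

Unemployment rate ≈ 10.88%; labor force participation rate ≈ 72.72%.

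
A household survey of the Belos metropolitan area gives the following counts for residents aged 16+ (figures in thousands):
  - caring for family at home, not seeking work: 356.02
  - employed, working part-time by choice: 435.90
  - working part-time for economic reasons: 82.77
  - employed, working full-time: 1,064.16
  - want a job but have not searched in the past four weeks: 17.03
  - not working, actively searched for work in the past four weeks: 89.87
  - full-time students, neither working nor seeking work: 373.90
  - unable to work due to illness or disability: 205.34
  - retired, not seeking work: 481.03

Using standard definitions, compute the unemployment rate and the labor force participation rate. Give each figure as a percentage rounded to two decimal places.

Unemployment rate ≈ 5.37%; labor force participation rate ≈ 53.85%.

Employed = 435.90 + 82.77 + 1,064.16 = 1,582.83 thousand (anyone who worked, including part-time for economic reasons, counts as employed).
Unemployed = 89.87 thousand.
Labor force = 1,582.83 + 89.87 = 1,672.70 thousand.
Not in labor force = 356.02 + 17.03 + 373.90 + 205.34 + 481.03 = 1,433.32 thousand (those not working and not actively searching are outside the labor force — including those who want a job but have given up searching).
Civilian working-age population = 1,672.70 + 1,433.32 = 3,106.02 thousand.
Unemployment rate = 89.87 / 1,672.70 = 5.37%.
Labor force participation rate = 1,672.70 / 3,106.02 = 53.85%.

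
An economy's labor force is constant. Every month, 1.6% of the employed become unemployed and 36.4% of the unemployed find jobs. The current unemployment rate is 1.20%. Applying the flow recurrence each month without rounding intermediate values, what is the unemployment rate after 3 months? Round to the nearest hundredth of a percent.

Unemployment rate after three months ≈ 3.49%.

With a fixed labor force, u_{t+1} = u_t + s·(1−u_t) − f·u_t = u_t·(1−s−f) + s.
Here 1−s−f = 0.620 and s = 0.016.
u_1 = 0.012000 × 0.620 + 0.016 = 0.023440.
u_2 = 0.023440 × 0.620 + 0.016 = 0.030533.
u_3 = 0.030533 × 0.620 + 0.016 = 0.034930.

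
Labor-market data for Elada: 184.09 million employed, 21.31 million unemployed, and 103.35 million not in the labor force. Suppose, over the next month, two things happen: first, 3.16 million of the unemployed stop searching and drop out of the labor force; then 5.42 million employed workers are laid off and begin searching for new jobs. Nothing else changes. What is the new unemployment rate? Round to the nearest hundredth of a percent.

New unemployment rate ≈ 11.65%.

Initially, labor force = 184.09 + 21.31 = 205.40 million, so u = 21.31/205.40 = 10.37%.
After the first change, unemployed and labor force both fall by 3.16 → E = 184.09, U = 18.15, labor force = 202.24 million.
After the second change, employed falls and unemployed rises by 5.42; labor force unchanged → E = 178.67, U = 23.57, labor force = 202.24 million.
New unemployment rate = 23.57 / 202.24 = 11.65%.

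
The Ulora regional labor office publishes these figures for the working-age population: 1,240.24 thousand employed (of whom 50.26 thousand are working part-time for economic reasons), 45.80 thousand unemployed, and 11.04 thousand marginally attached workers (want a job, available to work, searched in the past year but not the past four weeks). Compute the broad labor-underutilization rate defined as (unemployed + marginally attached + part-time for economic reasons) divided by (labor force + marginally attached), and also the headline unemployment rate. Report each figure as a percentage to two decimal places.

Labor force = 1,240.24 + 45.80 = 1,286.04 thousand.
Numerator = 45.80 + 11.04 + 50.26 = 107.10 thousand.
Denominator = 1,286.04 + 11.04 = 1,297.08 thousand.
Broad rate = 107.10 / 1,297.08 = 8.26%.
Headline unemployment rate = 45.80 / 1,286.04 = 3.56%.

Broad underutilization rate ≈ 8.26%; headline unemployment rate ≈ 3.56%.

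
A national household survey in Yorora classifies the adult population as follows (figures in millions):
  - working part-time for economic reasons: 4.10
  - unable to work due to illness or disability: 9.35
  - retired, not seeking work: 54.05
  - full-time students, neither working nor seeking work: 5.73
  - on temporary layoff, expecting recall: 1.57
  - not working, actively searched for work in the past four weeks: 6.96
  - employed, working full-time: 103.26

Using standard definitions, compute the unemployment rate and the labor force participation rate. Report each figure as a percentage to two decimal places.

Employed = 4.10 + 103.26 = 107.36 million (anyone who worked, including part-time for economic reasons, counts as employed).
Unemployed = 1.57 + 6.96 = 8.53 million (jobless and actively searching, or on temporary layoff).
Labor force = 107.36 + 8.53 = 115.89 million.
Not in labor force = 9.35 + 54.05 + 5.73 = 69.13 million (those not working and not actively searching are outside the labor force).
Civilian working-age population = 115.89 + 69.13 = 185.02 million.
Unemployment rate = 8.53 / 115.89 = 7.36%.
Labor force participation rate = 115.89 / 185.02 = 62.64%.

Unemployment rate ≈ 7.36%; labor force participation rate ≈ 62.64%.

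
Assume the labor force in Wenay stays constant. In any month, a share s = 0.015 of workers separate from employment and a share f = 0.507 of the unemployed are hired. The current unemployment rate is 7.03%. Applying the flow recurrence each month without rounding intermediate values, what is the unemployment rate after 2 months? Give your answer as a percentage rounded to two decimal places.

With a fixed labor force, u_{t+1} = u_t + s·(1−u_t) − f·u_t = u_t·(1−s−f) + s.
Here 1−s−f = 0.478 and s = 0.015.
u_1 = 0.070300 × 0.478 + 0.015 = 0.048603.
u_2 = 0.048603 × 0.478 + 0.015 = 0.038232.

Unemployment rate after two months ≈ 3.82%.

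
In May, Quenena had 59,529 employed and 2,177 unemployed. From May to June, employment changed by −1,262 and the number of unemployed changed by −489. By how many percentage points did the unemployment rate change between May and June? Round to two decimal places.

The unemployment rate changed by −0.71 percentage points.

May: labor force = 59,529 + 2,177 = 61,706; u = 2,177/61,706 = 3.53%.
June: labor force = 58,267 + 1,688 = 59,955; u = 1,688/59,955 = 2.82%.
Change = 2.82% − 3.53% = −0.71 pp.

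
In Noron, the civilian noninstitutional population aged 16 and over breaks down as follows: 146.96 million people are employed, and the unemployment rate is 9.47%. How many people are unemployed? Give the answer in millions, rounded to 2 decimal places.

Let U be the number unemployed. The labor force is E + U, and U/(E+U) = 0.0947.
So U = 0.0947 × 146.96 / (1 − 0.0947) = 13.9171 / 0.9053 ≈ 15.37 million.

About 15.37 million are unemployed.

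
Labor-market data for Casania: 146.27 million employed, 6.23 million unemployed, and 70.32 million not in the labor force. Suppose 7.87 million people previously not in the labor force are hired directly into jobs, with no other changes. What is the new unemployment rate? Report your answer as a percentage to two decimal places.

Initially, labor force = 146.27 + 6.23 = 152.50 million, so u = 6.23/152.50 = 4.09%.
After the change, employed and labor force both rise by 7.87; unemployed unchanged → E = 154.14, U = 6.23, labor force = 160.37 million.
New unemployment rate = 6.23 / 160.37 = 3.88%.

New unemployment rate ≈ 3.88%.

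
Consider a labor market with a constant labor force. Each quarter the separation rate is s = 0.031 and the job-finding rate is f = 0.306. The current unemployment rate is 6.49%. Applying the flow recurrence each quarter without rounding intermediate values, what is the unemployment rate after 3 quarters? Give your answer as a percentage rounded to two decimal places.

Unemployment rate after three quarters ≈ 8.41%.

With a fixed labor force, u_{t+1} = u_t + s·(1−u_t) − f·u_t = u_t·(1−s−f) + s.
Here 1−s−f = 0.663 and s = 0.031.
u_1 = 0.064900 × 0.663 + 0.031 = 0.074029.
u_2 = 0.074029 × 0.663 + 0.031 = 0.080081.
u_3 = 0.080081 × 0.663 + 0.031 = 0.084094.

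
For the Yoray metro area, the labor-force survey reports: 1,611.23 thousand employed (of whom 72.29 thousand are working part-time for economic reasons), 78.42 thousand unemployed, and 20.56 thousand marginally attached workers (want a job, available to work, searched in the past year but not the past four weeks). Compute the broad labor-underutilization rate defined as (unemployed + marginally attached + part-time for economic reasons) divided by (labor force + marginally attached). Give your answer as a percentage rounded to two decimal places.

Broad underutilization rate ≈ 10.01%.

Labor force = 1,611.23 + 78.42 = 1,689.65 thousand.
Numerator = 78.42 + 20.56 + 72.29 = 171.27 thousand.
Denominator = 1,689.65 + 20.56 = 1,710.21 thousand.
Broad rate = 171.27 / 1,710.21 = 10.01%.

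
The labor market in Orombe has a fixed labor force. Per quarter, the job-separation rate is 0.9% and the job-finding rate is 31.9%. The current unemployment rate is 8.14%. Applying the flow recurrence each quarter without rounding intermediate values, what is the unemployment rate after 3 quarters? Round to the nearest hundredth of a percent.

Unemployment rate after three quarters ≈ 4.38%.

With a fixed labor force, u_{t+1} = u_t + s·(1−u_t) − f·u_t = u_t·(1−s−f) + s.
Here 1−s−f = 0.672 and s = 0.009.
u_1 = 0.081400 × 0.672 + 0.009 = 0.063701.
u_2 = 0.063701 × 0.672 + 0.009 = 0.051807.
u_3 = 0.051807 × 0.672 + 0.009 = 0.043814.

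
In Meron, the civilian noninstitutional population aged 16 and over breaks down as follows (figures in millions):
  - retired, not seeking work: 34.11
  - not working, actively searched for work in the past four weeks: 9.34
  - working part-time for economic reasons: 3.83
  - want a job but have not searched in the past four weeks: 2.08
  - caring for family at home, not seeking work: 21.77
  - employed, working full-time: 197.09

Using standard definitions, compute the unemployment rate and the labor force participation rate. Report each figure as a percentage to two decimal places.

Employed = 3.83 + 197.09 = 200.92 million (anyone who worked, including part-time for economic reasons, counts as employed).
Unemployed = 9.34 million.
Labor force = 200.92 + 9.34 = 210.26 million.
Not in labor force = 34.11 + 2.08 + 21.77 = 57.96 million (those not working and not actively searching are outside the labor force — including those who want a job but have given up searching).
Civilian working-age population = 210.26 + 57.96 = 268.22 million.
Unemployment rate = 9.34 / 210.26 = 4.44%.
Labor force participation rate = 210.26 / 268.22 = 78.39%.

Unemployment rate ≈ 4.44%; labor force participation rate ≈ 78.39%.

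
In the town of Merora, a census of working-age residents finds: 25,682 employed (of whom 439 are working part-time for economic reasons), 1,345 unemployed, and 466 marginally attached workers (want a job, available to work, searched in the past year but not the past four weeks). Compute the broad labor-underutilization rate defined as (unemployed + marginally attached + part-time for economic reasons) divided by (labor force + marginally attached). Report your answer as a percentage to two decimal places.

Labor force = 25,682 + 1,345 = 27,027.
Numerator = 1,345 + 466 + 439 = 2,250.
Denominator = 27,027 + 466 = 27,493.
Broad rate = 2,250 / 27,493 = 8.18%.

Broad underutilization rate ≈ 8.18%.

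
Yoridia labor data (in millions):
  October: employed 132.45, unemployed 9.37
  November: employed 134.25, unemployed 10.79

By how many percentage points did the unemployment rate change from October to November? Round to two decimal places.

October: labor force = 132.45 + 9.37 = 141.82; u = 9.37/141.82 = 6.61%.
November: labor force = 134.25 + 10.79 = 145.04; u = 10.79/145.04 = 7.44%.
Change = 7.44% − 6.61% = +0.83 pp.

The unemployment rate changed by +0.83 percentage points.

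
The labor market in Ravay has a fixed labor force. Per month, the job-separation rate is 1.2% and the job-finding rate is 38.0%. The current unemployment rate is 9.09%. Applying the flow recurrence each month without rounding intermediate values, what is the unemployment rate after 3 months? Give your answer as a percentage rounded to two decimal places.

With a fixed labor force, u_{t+1} = u_t + s·(1−u_t) − f·u_t = u_t·(1−s−f) + s.
Here 1−s−f = 0.608 and s = 0.012.
u_1 = 0.090900 × 0.608 + 0.012 = 0.067267.
u_2 = 0.067267 × 0.608 + 0.012 = 0.052898.
u_3 = 0.052898 × 0.608 + 0.012 = 0.044162.

Unemployment rate after three months ≈ 4.42%.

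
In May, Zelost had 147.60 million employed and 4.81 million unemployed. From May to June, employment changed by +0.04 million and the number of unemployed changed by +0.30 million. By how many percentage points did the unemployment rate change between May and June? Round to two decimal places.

The unemployment rate changed by +0.19 percentage points.

May: labor force = 147.60 + 4.81 = 152.41; u = 4.81/152.41 = 3.16%.
June: labor force = 147.64 + 5.11 = 152.75; u = 5.11/152.75 = 3.35%.
Change = 3.35% − 3.16% = +0.19 pp.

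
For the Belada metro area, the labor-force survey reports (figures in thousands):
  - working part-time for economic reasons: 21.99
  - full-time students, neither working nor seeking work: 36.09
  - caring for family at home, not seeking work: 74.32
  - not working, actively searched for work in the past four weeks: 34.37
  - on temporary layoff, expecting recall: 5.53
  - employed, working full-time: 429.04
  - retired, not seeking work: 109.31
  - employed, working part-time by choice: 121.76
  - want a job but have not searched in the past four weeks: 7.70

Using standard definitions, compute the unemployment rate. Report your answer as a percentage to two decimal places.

Employed = 21.99 + 429.04 + 121.76 = 572.79 thousand (anyone who worked, including part-time for economic reasons, counts as employed).
Unemployed = 34.37 + 5.53 = 39.90 thousand (jobless and actively searching, or on temporary layoff).
Labor force = 572.79 + 39.90 = 612.69 thousand.
Unemployment rate = 39.90 / 612.69 = 6.51%.

Unemployment rate ≈ 6.51%.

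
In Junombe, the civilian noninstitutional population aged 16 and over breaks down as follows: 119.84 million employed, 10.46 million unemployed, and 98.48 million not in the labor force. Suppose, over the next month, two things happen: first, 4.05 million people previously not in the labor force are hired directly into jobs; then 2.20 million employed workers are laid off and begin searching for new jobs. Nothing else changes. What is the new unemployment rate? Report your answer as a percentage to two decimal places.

Initially, labor force = 119.84 + 10.46 = 130.30 million, so u = 10.46/130.30 = 8.03%.
After the first change, employed and labor force both rise by 4.05; unemployed unchanged → E = 123.89, U = 10.46, labor force = 134.35 million.
After the second change, employed falls and unemployed rises by 2.20; labor force unchanged → E = 121.69, U = 12.66, labor force = 134.35 million.
New unemployment rate = 12.66 / 134.35 = 9.42%.

New unemployment rate ≈ 9.42%.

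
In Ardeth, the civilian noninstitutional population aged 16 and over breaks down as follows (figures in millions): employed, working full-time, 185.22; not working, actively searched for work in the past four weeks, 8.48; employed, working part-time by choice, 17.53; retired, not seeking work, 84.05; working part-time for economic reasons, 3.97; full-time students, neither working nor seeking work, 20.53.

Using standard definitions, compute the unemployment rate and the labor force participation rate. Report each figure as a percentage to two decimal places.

Unemployment rate ≈ 3.94%; labor force participation rate ≈ 67.30%.

Employed = 185.22 + 17.53 + 3.97 = 206.72 million (anyone who worked, including part-time for economic reasons, counts as employed).
Unemployed = 8.48 million.
Labor force = 206.72 + 8.48 = 215.20 million.
Not in labor force = 84.05 + 20.53 = 104.58 million (those not working and not actively searching are outside the labor force).
Civilian working-age population = 215.20 + 104.58 = 319.78 million.
Unemployment rate = 8.48 / 215.20 = 3.94%.
Labor force participation rate = 215.20 / 319.78 = 67.30%.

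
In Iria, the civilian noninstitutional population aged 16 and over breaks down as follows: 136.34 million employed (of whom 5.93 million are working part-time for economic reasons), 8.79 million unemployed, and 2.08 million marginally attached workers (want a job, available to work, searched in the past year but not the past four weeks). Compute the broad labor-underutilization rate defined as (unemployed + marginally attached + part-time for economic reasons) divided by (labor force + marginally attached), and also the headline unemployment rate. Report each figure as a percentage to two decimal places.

Broad underutilization rate ≈ 11.41%; headline unemployment rate ≈ 6.06%.

Labor force = 136.34 + 8.79 = 145.13 million.
Numerator = 8.79 + 2.08 + 5.93 = 16.80 million.
Denominator = 145.13 + 2.08 = 147.21 million.
Broad rate = 16.80 / 147.21 = 11.41%.
Headline unemployment rate = 8.79 / 145.13 = 6.06%.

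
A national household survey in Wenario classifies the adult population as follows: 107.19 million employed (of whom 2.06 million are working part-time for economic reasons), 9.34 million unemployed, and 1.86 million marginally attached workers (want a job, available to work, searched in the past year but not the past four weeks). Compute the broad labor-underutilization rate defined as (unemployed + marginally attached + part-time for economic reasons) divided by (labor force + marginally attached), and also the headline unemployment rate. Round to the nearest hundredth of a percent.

Broad underutilization rate ≈ 11.20%; headline unemployment rate ≈ 8.02%.

Labor force = 107.19 + 9.34 = 116.53 million.
Numerator = 9.34 + 1.86 + 2.06 = 13.26 million.
Denominator = 116.53 + 1.86 = 118.39 million.
Broad rate = 13.26 / 118.39 = 11.20%.
Headline unemployment rate = 9.34 / 116.53 = 8.02%.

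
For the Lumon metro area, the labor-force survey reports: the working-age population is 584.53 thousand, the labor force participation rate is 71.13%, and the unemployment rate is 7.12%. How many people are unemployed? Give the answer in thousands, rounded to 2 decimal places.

About 29.60 thousand are unemployed.

Labor force = 0.7113 × 584.53 = 415.78 thousand.
Unemployed = 0.0712 × 415.78 ≈ 29.60 thousand.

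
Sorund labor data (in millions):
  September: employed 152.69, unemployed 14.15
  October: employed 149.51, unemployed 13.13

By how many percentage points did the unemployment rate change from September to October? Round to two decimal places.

September: labor force = 152.69 + 14.15 = 166.84; u = 14.15/166.84 = 8.48%.
October: labor force = 149.51 + 13.13 = 162.64; u = 13.13/162.64 = 8.07%.
Change = 8.07% − 8.48% = −0.41 pp.

The unemployment rate changed by −0.41 percentage points.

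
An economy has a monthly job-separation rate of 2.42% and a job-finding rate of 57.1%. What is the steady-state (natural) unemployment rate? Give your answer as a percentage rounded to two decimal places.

Steady-state unemployment rate ≈ 4.07%.

At steady state the flows balance: s·E = f·U, so U/(E+U) = s/(s+f).
u* = 2.42 / (2.42 + 57.1) = 2.42 / 59.52 = 4.07%.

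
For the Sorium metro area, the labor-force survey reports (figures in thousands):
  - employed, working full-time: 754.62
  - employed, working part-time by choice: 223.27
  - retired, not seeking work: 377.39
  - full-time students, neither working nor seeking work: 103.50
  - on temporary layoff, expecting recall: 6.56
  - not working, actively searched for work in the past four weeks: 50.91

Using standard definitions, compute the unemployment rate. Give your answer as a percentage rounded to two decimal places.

Unemployment rate ≈ 5.55%.

Employed = 754.62 + 223.27 = 977.89 thousand.
Unemployed = 6.56 + 50.91 = 57.47 thousand (jobless and actively searching, or on temporary layoff).
Labor force = 977.89 + 57.47 = 1,035.36 thousand.
Unemployment rate = 57.47 / 1,035.36 = 5.55%.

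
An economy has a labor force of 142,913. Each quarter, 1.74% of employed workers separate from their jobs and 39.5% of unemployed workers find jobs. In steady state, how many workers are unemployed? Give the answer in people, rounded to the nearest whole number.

Steady-state unemployment rate u* = s/(s+f) = 1.74/(1.74+39.5) = 0.042192.
Unemployed = u* × labor force = 0.042192 × 142,913 ≈ 6,030.

About 6,030 are unemployed in steady state.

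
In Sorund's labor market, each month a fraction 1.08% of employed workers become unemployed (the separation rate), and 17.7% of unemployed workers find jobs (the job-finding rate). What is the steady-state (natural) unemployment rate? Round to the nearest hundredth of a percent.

At steady state the flows balance: s·E = f·U, so U/(E+U) = s/(s+f).
u* = 1.08 / (1.08 + 17.7) = 1.08 / 18.78 = 5.75%.

Steady-state unemployment rate ≈ 5.75%.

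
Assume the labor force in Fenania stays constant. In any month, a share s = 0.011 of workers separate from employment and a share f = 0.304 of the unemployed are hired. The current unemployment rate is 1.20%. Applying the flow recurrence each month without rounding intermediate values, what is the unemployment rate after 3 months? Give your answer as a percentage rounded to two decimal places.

Unemployment rate after three months ≈ 2.76%.

With a fixed labor force, u_{t+1} = u_t + s·(1−u_t) − f·u_t = u_t·(1−s−f) + s.
Here 1−s−f = 0.685 and s = 0.011.
u_1 = 0.012000 × 0.685 + 0.011 = 0.019220.
u_2 = 0.019220 × 0.685 + 0.011 = 0.024166.
u_3 = 0.024166 × 0.685 + 0.011 = 0.027554.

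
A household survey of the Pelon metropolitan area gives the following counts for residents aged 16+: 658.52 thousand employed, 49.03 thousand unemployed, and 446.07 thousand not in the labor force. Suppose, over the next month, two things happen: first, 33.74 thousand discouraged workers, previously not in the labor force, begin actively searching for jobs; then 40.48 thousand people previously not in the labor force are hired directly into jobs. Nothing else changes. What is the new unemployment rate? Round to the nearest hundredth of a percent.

New unemployment rate ≈ 10.59%.

Initially, labor force = 658.52 + 49.03 = 707.55 thousand, so u = 49.03/707.55 = 6.93%.
After the first change, unemployed and labor force both rise by 33.74 → E = 658.52, U = 82.77, labor force = 741.29 thousand.
After the second change, employed and labor force both rise by 40.48; unemployed unchanged → E = 699.00, U = 82.77, labor force = 781.77 thousand.
New unemployment rate = 82.77 / 781.77 = 10.59%.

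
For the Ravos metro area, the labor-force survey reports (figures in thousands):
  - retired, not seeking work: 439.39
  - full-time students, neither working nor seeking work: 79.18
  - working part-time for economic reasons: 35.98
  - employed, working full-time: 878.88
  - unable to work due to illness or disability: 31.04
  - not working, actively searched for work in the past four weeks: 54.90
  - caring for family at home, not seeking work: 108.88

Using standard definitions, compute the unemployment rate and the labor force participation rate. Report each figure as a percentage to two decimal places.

Unemployment rate ≈ 5.66%; labor force participation rate ≈ 59.56%.

Employed = 35.98 + 878.88 = 914.86 thousand (anyone who worked, including part-time for economic reasons, counts as employed).
Unemployed = 54.90 thousand.
Labor force = 914.86 + 54.90 = 969.76 thousand.
Not in labor force = 439.39 + 79.18 + 31.04 + 108.88 = 658.49 thousand (those not working and not actively searching are outside the labor force).
Civilian working-age population = 969.76 + 658.49 = 1,628.25 thousand.
Unemployment rate = 54.90 / 969.76 = 5.66%.
Labor force participation rate = 969.76 / 1,628.25 = 59.56%.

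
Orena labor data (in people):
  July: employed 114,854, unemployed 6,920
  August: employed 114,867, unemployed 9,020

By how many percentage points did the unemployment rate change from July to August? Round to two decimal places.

July: labor force = 114,854 + 6,920 = 121,774; u = 6,920/121,774 = 5.68%.
August: labor force = 114,867 + 9,020 = 123,887; u = 9,020/123,887 = 7.28%.
Change = 7.28% − 5.68% = +1.60 pp.

The unemployment rate changed by +1.60 percentage points.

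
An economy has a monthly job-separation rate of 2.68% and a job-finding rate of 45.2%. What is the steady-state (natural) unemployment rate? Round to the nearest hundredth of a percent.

Steady-state unemployment rate ≈ 5.60%.

At steady state the flows balance: s·E = f·U, so U/(E+U) = s/(s+f).
u* = 2.68 / (2.68 + 45.2) = 2.68 / 47.88 = 5.60%.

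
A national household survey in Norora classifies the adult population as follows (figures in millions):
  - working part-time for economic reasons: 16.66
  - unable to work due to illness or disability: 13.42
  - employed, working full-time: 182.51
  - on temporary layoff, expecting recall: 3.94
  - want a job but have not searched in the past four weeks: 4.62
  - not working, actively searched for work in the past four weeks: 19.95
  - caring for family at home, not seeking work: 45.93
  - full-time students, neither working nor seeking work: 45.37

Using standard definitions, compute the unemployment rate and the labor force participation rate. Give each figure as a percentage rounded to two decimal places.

Unemployment rate ≈ 10.71%; labor force participation rate ≈ 67.11%.

Employed = 16.66 + 182.51 = 199.17 million (anyone who worked, including part-time for economic reasons, counts as employed).
Unemployed = 3.94 + 19.95 = 23.89 million (jobless and actively searching, or on temporary layoff).
Labor force = 199.17 + 23.89 = 223.06 million.
Not in labor force = 13.42 + 4.62 + 45.93 + 45.37 = 109.34 million (those not working and not actively searching are outside the labor force — including those who want a job but have given up searching).
Civilian working-age population = 223.06 + 109.34 = 332.40 million.
Unemployment rate = 23.89 / 223.06 = 10.71%.
Labor force participation rate = 223.06 / 332.40 = 67.11%.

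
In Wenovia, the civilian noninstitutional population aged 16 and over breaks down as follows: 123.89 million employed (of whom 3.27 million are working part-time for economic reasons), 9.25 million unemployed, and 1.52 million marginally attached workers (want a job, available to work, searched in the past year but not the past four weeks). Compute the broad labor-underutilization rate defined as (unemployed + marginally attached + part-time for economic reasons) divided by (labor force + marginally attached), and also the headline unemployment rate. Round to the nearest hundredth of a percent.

Broad underutilization rate ≈ 10.43%; headline unemployment rate ≈ 6.95%.

Labor force = 123.89 + 9.25 = 133.14 million.
Numerator = 9.25 + 1.52 + 3.27 = 14.04 million.
Denominator = 133.14 + 1.52 = 134.66 million.
Broad rate = 14.04 / 134.66 = 10.43%.
Headline unemployment rate = 9.25 / 133.14 = 6.95%.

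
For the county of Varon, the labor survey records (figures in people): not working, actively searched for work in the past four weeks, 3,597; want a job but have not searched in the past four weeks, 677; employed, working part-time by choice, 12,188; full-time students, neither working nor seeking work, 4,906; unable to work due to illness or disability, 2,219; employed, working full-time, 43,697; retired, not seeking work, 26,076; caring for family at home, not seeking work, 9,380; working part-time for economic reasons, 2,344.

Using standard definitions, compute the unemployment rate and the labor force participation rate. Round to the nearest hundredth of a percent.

Employed = 12,188 + 43,697 + 2,344 = 58,229 (anyone who worked, including part-time for economic reasons, counts as employed).
Unemployed = 3,597.
Labor force = 58,229 + 3,597 = 61,826.
Not in labor force = 677 + 4,906 + 2,219 + 26,076 + 9,380 = 43,258 (those not working and not actively searching are outside the labor force — including those who want a job but have given up searching).
Civilian working-age population = 61,826 + 43,258 = 105,084.
Unemployment rate = 3,597 / 61,826 = 5.82%.
Labor force participation rate = 61,826 / 105,084 = 58.83%.

Unemployment rate ≈ 5.82%; labor force participation rate ≈ 58.83%.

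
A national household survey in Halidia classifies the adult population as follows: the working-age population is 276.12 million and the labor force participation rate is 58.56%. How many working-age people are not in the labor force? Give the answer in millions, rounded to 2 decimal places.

Share not in the labor force = 1 − 0.5856 = 0.4144.
Not in labor force = 0.4144 × 276.12 ≈ 114.42 million.

About 114.42 million are not in the labor force.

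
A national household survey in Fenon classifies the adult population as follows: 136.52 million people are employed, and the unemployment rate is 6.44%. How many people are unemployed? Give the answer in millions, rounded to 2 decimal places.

About 9.40 million are unemployed.

Let U be the number unemployed. The labor force is E + U, and U/(E+U) = 0.0644.
So U = 0.0644 × 136.52 / (1 − 0.0644) = 8.7919 / 0.9356 ≈ 9.40 million.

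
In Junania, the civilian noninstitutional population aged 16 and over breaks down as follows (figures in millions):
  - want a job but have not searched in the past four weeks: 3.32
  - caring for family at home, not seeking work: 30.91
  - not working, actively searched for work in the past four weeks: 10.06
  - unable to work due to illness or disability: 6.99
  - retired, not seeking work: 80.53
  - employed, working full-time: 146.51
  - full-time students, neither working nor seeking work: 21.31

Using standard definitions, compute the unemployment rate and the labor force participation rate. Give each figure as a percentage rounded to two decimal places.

Employed = 146.51 million.
Unemployed = 10.06 million.
Labor force = 146.51 + 10.06 = 156.57 million.
Not in labor force = 3.32 + 30.91 + 6.99 + 80.53 + 21.31 = 143.06 million (those not working and not actively searching are outside the labor force — including those who want a job but have given up searching).
Civilian working-age population = 156.57 + 143.06 = 299.63 million.
Unemployment rate = 10.06 / 156.57 = 6.43%.
Labor force participation rate = 156.57 / 299.63 = 52.25%.

Unemployment rate ≈ 6.43%; labor force participation rate ≈ 52.25%.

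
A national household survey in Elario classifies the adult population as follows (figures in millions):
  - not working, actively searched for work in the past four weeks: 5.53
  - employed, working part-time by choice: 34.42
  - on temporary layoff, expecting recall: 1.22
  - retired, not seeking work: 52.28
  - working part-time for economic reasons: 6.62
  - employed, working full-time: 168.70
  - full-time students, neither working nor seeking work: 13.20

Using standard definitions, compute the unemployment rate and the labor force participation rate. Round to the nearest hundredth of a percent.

Unemployment rate ≈ 3.12%; labor force participation rate ≈ 76.78%.

Employed = 34.42 + 6.62 + 168.70 = 209.74 million (anyone who worked, including part-time for economic reasons, counts as employed).
Unemployed = 5.53 + 1.22 = 6.75 million (jobless and actively searching, or on temporary layoff).
Labor force = 209.74 + 6.75 = 216.49 million.
Not in labor force = 52.28 + 13.20 = 65.48 million (those not working and not actively searching are outside the labor force).
Civilian working-age population = 216.49 + 65.48 = 281.97 million.
Unemployment rate = 6.75 / 216.49 = 3.12%.
Labor force participation rate = 216.49 / 281.97 = 76.78%.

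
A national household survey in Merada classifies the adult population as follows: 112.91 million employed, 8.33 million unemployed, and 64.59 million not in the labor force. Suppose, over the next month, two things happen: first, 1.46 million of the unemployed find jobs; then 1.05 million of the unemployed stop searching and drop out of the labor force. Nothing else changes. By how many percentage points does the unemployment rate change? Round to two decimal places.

The unemployment rate changes by −2.03 percentage points.

Initially, labor force = 112.91 + 8.33 = 121.24 million, so u = 8.33/121.24 = 6.87%.
After the first change, unemployed falls and employed rises by 1.46; labor force unchanged → E = 114.37, U = 6.87, labor force = 121.24 million.
After the second change, unemployed and labor force both fall by 1.05 → E = 114.37, U = 5.82, labor force = 120.19 million.
New unemployment rate = 5.82 / 120.19 = 4.84%.
Change = 4.84% − 6.87% = −2.03 percentage points.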